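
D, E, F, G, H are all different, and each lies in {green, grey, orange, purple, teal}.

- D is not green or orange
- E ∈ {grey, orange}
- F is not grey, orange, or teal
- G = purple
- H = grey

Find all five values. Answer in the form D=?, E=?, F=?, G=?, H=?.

D=teal, E=orange, F=green, G=purple, H=grey

G's domain is down to {purple}, so G = purple. Remove purple from D, F.
That leaves H = grey. So D, E can't be grey.
D has just one choice, so D = teal.
E's domain is down to {orange}, so E = orange.
That leaves F = green.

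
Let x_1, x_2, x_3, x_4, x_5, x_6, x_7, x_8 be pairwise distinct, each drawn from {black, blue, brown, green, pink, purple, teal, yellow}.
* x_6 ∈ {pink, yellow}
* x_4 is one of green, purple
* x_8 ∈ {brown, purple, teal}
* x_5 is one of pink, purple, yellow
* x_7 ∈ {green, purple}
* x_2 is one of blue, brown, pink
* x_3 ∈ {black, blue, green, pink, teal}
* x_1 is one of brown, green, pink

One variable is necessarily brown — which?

x_1

Among the 8 variables, black fits only x_3 (and all 8 values in {black, blue, brown, green, pink, purple, teal, yellow} must be used), so x_3 = black.
The 7 still-open variables draw from only 7 values {blue, brown, green, pink, purple, teal, yellow}, so each is used; only x_2 can be blue, hence x_2 = blue.
Among the 6 still-open variables, teal fits only x_8 (and all 6 values in {brown, green, pink, purple, teal, yellow} must be used), so x_8 = teal.
The 5 still-open variables draw from only 5 values {brown, green, pink, purple, yellow}, so each is used; only x_1 can be brown, hence x_1 = brown.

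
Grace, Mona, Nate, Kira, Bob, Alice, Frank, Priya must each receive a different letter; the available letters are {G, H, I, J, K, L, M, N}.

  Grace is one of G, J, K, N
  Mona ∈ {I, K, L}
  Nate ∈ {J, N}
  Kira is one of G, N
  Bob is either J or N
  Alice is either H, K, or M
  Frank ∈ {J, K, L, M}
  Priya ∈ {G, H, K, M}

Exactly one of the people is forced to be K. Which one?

The 8 variables draw from only 8 values {G, H, I, J, K, L, M, N}, so each is used; only Mona can be I, hence Mona = I.
Among the 7 still-open variables, L fits only Frank (and all 7 values in {G, H, J, K, L, M, N} must be used), so Frank = L.
Nate and Bob share exactly the 2 values {J, N}; by pigeonhole those values go to them, so strike J, N from Grace, Kira.
Kira must be G (only option left). Eliminate G elsewhere: Grace, Priya.
So K goes to Grace.

Grace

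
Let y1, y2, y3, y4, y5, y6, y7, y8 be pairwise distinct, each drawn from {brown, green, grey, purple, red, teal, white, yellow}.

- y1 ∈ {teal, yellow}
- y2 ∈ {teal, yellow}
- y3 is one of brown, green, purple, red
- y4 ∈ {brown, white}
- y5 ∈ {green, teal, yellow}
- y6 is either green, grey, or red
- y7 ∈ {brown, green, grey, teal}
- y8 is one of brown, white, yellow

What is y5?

The 8 variables together cover exactly {brown, green, grey, purple, red, teal, white, yellow} — 8 values for 8 variables — and purple appears only in y3's list, so y3 = purple.
Among the 7 still-open variables, red fits only y6 (and all 7 values in {brown, green, grey, red, teal, white, yellow} must be used), so y6 = red.
The 6 still-open variables draw from only 6 values {brown, green, grey, teal, white, yellow}, so each is used; only y7 can be grey, hence y7 = grey.
The 5 still-open variables draw from only 5 values {brown, green, teal, white, yellow}, so each is used; only y5 can be green, hence y5 = green.

green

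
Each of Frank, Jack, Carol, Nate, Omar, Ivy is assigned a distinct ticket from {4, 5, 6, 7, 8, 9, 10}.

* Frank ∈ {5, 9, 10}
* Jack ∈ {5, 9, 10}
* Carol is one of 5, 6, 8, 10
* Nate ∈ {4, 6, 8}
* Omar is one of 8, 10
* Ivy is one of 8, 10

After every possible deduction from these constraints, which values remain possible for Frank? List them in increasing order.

The 6 variables together cover exactly {4, 5, 6, 8, 9, 10} — 6 values for 6 variables — and 4 appears only in Nate's list, so Nate = 4.
The 5 still-open variables draw from only 5 values {5, 6, 8, 9, 10}, so each is used; only Carol can be 6, hence Carol = 6.
The 2 variables Omar and Ivy are confined to {8, 10}, which locks those values in; drop them from Frank, Jack.
No further eliminations apply; Frank can still be any of 5, 9.

5, 9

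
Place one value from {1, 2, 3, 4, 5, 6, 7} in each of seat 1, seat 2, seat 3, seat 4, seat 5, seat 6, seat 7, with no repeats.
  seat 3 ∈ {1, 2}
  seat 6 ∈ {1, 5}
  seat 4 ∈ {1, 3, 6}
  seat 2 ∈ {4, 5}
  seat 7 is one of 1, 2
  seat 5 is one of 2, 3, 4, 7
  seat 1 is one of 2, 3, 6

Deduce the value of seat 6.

The 7 variables draw from only 7 values {1, 2, 3, 4, 5, 6, 7}, so each is used; only seat 5 can be 7, hence seat 5 = 7.
The 6 still-open variables draw from only 6 values {1, 2, 3, 4, 5, 6}, so each is used; only seat 2 can be 4, hence seat 2 = 4.
The 5 still-open variables draw from only 5 values {1, 2, 3, 5, 6}, so each is used; only seat 6 can be 5, hence seat 6 = 5.

5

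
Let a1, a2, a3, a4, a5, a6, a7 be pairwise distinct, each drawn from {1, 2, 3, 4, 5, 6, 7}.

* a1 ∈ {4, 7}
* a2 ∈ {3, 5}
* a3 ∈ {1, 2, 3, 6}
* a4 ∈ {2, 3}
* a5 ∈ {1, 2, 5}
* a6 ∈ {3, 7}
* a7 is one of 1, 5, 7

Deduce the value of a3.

6

The 7 variables draw from only 7 values {1, 2, 3, 4, 5, 6, 7}, so each is used; only a1 can be 4, hence a1 = 4.
The 6 still-open variables draw from only 6 values {1, 2, 3, 5, 6, 7}, so each is used; only a3 can be 6, hence a3 = 6.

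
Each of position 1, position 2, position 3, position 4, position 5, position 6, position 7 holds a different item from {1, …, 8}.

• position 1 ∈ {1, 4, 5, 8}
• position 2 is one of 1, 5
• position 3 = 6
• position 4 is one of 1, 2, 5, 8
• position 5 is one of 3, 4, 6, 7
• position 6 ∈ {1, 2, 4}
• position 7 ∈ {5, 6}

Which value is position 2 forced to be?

1

position 3 must be 6 (only option left). Strike 6 from position 5, position 7.
position 7's domain is down to {5}, so position 7 = 5. So position 1, position 2, position 4 can't be 5.
So position 2 = 1.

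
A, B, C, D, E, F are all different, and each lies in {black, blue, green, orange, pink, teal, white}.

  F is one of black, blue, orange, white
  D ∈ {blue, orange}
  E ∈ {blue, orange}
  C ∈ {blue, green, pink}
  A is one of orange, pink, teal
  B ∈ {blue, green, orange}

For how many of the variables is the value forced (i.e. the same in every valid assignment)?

3

The 2 variables D and E are confined to {blue, orange}, which locks those values in; drop them from A, B, C, F.
That leaves B = green. Eliminate green elsewhere: C.
That leaves C = pink. So A can't be pink.
A must be teal (only option left).
Determined: A=teal, B=green, C=pink. The other variables each still have more than one consistent value. That makes 3.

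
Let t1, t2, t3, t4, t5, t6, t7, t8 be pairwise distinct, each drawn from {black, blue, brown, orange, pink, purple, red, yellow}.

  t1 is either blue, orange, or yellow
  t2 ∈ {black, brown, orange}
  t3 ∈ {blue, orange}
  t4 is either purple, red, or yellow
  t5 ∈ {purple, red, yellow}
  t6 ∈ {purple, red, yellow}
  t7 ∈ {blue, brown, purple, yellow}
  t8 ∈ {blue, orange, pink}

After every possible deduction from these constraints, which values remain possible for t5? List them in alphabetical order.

The 8 variables draw from only 8 values {black, blue, brown, orange, pink, purple, red, yellow}, so each is used; only t2 can be black, hence t2 = black.
Among the 7 still-open variables, brown fits only t7 (and all 7 values in {blue, brown, orange, pink, purple, red, yellow} must be used), so t7 = brown.
Among the 6 still-open variables, pink fits only t8 (and all 6 values in {blue, orange, pink, purple, red, yellow} must be used), so t8 = pink.
t4, t5, t6 share exactly the 3 values {purple, red, yellow}; by pigeonhole those values go to them, so strike purple, red, yellow from t1.
No further eliminations apply; t5 can still be any of purple, red, yellow.

purple, red, yellow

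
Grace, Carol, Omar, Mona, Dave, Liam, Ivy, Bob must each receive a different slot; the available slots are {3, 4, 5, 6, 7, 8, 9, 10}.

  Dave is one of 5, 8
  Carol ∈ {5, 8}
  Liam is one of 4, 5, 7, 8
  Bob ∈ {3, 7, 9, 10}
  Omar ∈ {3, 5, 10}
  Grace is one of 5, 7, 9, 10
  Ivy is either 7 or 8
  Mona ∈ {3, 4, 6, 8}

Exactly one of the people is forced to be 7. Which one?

Ivy

The 8 variables together cover exactly {3, 4, 5, 6, 7, 8, 9, 10} — 8 values for 8 variables — and 6 appears only in Mona's list, so Mona = 6.
The 7 still-open variables together cover exactly {3, 4, 5, 7, 8, 9, 10} — 7 values for 7 variables — and 4 appears only in Liam's list, so Liam = 4.
The 2 variables Carol and Dave are confined to {5, 8}, which locks those values in; drop them from Grace, Omar, Ivy.
So 7 goes to Ivy.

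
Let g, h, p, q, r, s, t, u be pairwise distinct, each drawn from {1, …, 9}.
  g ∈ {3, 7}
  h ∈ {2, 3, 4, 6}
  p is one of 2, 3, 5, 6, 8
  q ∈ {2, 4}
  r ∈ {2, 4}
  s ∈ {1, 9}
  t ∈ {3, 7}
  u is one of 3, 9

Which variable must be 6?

The 2 variables g and t are confined to {3, 7}, which locks those values in; drop them from h, p, u.
u has just one choice, so u = 9. Eliminate 9 elsewhere: s.
s must be 1 (only option left).
q and r between them cover only {2, 4} — a naked pair. Remove those values from h, p.
So 6 goes to h.

h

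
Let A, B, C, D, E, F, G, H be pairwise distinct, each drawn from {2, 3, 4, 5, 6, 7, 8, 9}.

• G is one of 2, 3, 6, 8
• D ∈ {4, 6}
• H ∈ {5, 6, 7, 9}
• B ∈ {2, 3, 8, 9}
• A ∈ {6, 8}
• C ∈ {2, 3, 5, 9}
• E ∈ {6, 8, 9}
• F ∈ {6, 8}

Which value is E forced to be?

9

The 8 variables draw from only 8 values {2, 3, 4, 5, 6, 7, 8, 9}, so each is used; only D can be 4, hence D = 4.
Among the 7 still-open variables, 7 fits only H (and all 7 values in {2, 3, 5, 6, 7, 8, 9} must be used), so H = 7.
Among the 6 still-open variables, 5 fits only C (and all 6 values in {2, 3, 5, 6, 8, 9} must be used), so C = 5.
A and F between them cover only {6, 8} — a naked pair. Remove those values from B, E, G.
So E = 9.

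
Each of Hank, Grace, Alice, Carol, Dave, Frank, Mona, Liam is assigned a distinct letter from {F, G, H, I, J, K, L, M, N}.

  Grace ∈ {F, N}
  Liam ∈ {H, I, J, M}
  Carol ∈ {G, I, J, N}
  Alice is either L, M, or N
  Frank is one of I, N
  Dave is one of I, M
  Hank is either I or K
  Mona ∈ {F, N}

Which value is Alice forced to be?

The 2 variables Grace and Mona are confined to {F, N}, which locks those values in; drop them from Alice, Carol, Frank.
Frank has just one choice, so Frank = I. Strike I from Hank, Carol, Dave, Liam.
Hank must be K (only option left).
Dave's domain is down to {M}, so Dave = M. So Alice, Liam can't be M.
So Alice = L.

L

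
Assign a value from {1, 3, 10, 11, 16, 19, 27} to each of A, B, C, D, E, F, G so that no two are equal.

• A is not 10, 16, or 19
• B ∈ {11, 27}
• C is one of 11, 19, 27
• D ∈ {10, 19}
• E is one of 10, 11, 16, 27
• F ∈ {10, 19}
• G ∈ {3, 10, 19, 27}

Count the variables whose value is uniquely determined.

3

The 7 variables draw from only 7 values {1, 3, 10, 11, 16, 19, 27}, so each is used; only A can be 1, hence A = 1.
The 6 still-open variables together cover exactly {3, 10, 11, 16, 19, 27} — 6 values for 6 variables — and 3 appears only in G's list, so G = 3.
Among the 5 still-open variables, 16 fits only E (and all 5 values in {10, 11, 16, 19, 27} must be used), so E = 16.
D and F share exactly the 2 values {10, 19}; by pigeonhole those values go to them, so strike 10, 19 from C.
Determined: A=1, E=16, G=3. The other variables each still have more than one consistent value. That makes 3.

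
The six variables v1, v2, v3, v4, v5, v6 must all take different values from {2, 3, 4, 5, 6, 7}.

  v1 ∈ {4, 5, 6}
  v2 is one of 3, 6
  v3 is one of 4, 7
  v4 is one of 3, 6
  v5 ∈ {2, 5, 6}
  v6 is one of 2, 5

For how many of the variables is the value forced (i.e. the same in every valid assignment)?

2

The 6 variables together cover exactly {2, 3, 4, 5, 6, 7} — 6 values for 6 variables — and 7 appears only in v3's list, so v3 = 7.
Among the 5 still-open variables, 4 fits only v1 (and all 5 values in {2, 3, 4, 5, 6} must be used), so v1 = 4.
v2 and v4 share exactly the 2 values {3, 6}; by pigeonhole those values go to them, so strike 3, 6 from v5.
Determined: v1=4, v3=7. The other variables each still have more than one consistent value. That makes 2.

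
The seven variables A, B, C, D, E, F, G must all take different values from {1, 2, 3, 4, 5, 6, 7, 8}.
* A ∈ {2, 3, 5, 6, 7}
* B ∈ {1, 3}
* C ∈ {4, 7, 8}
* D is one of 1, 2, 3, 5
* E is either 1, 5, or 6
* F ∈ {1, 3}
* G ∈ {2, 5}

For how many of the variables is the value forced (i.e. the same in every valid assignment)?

The 2 variables B and F are confined to {1, 3}, which locks those values in; drop them from A, D, E.
D and G between them cover only {2, 5} — a naked pair. Remove those values from A, E.
That leaves E = 6. Strike 6 from A.
That leaves A = 7. Strike 7 from C.
Determined: A=7, E=6. The other variables each still have more than one consistent value. That makes 2.

2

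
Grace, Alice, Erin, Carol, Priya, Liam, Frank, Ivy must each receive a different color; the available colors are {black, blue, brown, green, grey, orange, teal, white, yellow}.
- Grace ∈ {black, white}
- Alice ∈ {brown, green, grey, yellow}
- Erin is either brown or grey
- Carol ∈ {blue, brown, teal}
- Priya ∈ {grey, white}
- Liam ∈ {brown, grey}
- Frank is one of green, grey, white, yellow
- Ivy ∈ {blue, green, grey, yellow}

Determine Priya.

white

Among the 8 variables, black fits only Grace (and all 8 values in {black, blue, brown, green, grey, teal, white, yellow} must be used), so Grace = black.
The 7 still-open variables draw from only 7 values {blue, brown, green, grey, teal, white, yellow}, so each is used; only Carol can be teal, hence Carol = teal.
The 6 still-open variables draw from only 6 values {blue, brown, green, grey, white, yellow}, so each is used; only Ivy can be blue, hence Ivy = blue.
Erin and Liam between them cover only {brown, grey} — a naked pair. Remove those values from Alice, Priya, Frank.
So Priya = white.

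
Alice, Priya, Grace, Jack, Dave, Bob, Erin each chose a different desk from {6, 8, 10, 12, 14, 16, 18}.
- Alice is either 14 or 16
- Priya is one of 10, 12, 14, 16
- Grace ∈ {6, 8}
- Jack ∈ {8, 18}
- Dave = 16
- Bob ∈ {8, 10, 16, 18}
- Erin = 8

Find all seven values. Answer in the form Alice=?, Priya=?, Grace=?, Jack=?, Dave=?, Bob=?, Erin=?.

Alice=14, Priya=12, Grace=6, Jack=18, Dave=16, Bob=10, Erin=8

Dave has just one choice, so Dave = 16. Strike 16 from Alice, Priya, Bob.
That leaves Erin = 8. So Grace, Jack, Bob can't be 8.
That leaves Alice = 14. Eliminate 14 elsewhere: Priya.
Grace has just one choice, so Grace = 6.
Jack's domain is down to {18}, so Jack = 18. Remove 18 from Bob.
That leaves Bob = 10. So Priya can't be 10.
That leaves Priya = 12.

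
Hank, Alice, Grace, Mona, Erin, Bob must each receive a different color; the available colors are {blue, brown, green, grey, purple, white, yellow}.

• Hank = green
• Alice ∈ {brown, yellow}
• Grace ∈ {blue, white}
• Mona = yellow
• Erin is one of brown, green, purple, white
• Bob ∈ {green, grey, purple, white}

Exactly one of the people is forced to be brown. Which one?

Hank has just one choice, so Hank = green. Strike green from Erin, Bob.
Mona's domain is down to {yellow}, so Mona = yellow. So Alice can't be yellow.
So brown goes to Alice.

Alice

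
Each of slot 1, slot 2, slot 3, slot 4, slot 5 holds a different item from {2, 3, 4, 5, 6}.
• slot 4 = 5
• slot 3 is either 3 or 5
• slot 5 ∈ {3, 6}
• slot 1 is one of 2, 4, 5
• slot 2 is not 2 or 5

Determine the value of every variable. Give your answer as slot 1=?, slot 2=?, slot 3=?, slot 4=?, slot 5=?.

slot 4's domain is down to {5}, so slot 4 = 5. So slot 1, slot 3 can't be 5.
slot 3 must be 3 (only option left). Remove 3 from slot 2, slot 5.
slot 5 must be 6 (only option left). Eliminate 6 elsewhere: slot 2.
slot 2 has just one choice, so slot 2 = 4. Strike 4 from slot 1.
That leaves slot 1 = 2.

slot 1=2, slot 2=4, slot 3=3, slot 4=5, slot 5=6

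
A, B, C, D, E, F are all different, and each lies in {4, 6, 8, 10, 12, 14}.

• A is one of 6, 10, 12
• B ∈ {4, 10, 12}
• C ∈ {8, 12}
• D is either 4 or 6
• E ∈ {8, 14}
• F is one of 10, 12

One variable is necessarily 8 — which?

The 6 variables together cover exactly {4, 6, 8, 10, 12, 14} — 6 values for 6 variables — and 14 appears only in E's list, so E = 14.
The 5 still-open variables together cover exactly {4, 6, 8, 10, 12} — 5 values for 5 variables — and 8 appears only in C's list, so C = 8.

C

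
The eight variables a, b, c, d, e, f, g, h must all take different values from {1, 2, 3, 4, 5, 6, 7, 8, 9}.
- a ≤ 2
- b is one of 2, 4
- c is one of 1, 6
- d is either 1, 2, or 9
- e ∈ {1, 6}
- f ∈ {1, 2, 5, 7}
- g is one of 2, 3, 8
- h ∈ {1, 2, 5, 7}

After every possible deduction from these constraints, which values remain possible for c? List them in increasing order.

1, 6

c and e share exactly the 2 values {1, 6}; by pigeonhole those values go to them, so strike 1, 6 from a, d, f, h.
a's domain is down to {2}, so a = 2. Strike 2 from b, d, f, g, h.
b must be 4 (only option left).
d must be 9 (only option left).
No further eliminations apply; c can still be any of 1, 6.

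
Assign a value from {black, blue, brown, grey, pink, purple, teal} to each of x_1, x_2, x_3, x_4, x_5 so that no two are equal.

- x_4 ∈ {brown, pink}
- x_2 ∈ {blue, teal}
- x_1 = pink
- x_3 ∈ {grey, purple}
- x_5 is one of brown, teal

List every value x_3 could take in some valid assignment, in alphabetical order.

grey, purple

x_1 has just one choice, so x_1 = pink. Remove pink from x_4.
x_4 must be brown (only option left). Eliminate brown elsewhere: x_5.
x_5's domain is down to {teal}, so x_5 = teal. Strike teal from x_2.
x_2's domain is down to {blue}, so x_2 = blue.
No further eliminations apply; x_3 can still be any of grey, purple.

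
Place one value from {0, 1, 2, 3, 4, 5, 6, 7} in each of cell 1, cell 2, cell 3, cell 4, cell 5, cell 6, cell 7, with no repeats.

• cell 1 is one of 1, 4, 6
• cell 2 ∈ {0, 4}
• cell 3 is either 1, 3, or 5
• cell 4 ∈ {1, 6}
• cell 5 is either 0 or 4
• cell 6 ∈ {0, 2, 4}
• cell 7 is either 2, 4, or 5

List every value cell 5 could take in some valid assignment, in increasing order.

Among the 7 variables, 3 fits only cell 3 (and all 7 values in {0, 1, 2, 3, 4, 5, 6} must be used), so cell 3 = 3.
The 6 still-open variables draw from only 6 values {0, 1, 2, 4, 5, 6}, so each is used; only cell 7 can be 5, hence cell 7 = 5.
The 5 still-open variables draw from only 5 values {0, 1, 2, 4, 6}, so each is used; only cell 6 can be 2, hence cell 6 = 2.
cell 2 and cell 5 between them cover only {0, 4} — a naked pair. Remove those values from cell 1.
No further eliminations apply; cell 5 can still be any of 0, 4.

0, 4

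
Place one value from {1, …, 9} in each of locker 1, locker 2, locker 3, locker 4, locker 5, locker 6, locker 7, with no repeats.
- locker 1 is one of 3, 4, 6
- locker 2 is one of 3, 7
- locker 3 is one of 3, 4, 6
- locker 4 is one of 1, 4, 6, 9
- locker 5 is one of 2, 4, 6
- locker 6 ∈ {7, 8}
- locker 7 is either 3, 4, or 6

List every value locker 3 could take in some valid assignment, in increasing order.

3, 4, 6

locker 1, locker 3, locker 7 between them cover only {3, 4, 6} — a naked triple. Remove those values from locker 2, locker 4, locker 5.
locker 2 must be 7 (only option left). Eliminate 7 elsewhere: locker 6.
That leaves locker 5 = 2.
locker 6's domain is down to {8}, so locker 6 = 8.
No further eliminations apply; locker 3 can still be any of 3, 4, 6.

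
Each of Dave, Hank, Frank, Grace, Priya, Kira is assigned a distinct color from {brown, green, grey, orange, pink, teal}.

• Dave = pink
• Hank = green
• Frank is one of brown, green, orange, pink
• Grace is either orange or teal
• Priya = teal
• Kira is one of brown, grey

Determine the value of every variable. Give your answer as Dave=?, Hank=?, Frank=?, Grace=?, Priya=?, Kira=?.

Dave's domain is down to {pink}, so Dave = pink. Eliminate pink elsewhere: Frank.
Hank must be green (only option left). So Frank can't be green.
Priya has just one choice, so Priya = teal. Remove teal from Grace.
That leaves Grace = orange. Strike orange from Frank.
Frank has just one choice, so Frank = brown. Remove brown from Kira.
That leaves Kira = grey.

Dave=pink, Hank=green, Frank=brown, Grace=orange, Priya=teal, Kira=grey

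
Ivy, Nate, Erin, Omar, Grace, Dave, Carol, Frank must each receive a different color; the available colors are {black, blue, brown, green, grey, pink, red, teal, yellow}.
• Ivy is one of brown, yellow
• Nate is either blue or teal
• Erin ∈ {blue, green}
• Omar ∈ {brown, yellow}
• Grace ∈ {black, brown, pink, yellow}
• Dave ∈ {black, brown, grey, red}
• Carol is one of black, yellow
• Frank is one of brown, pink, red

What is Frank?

red

Ivy and Omar between them cover only {brown, yellow} — a naked pair. Remove those values from Grace, Dave, Carol, Frank.
Carol must be black (only option left). Eliminate black elsewhere: Grace, Dave.
Grace has just one choice, so Grace = pink. Remove pink from Frank.
So Frank = red.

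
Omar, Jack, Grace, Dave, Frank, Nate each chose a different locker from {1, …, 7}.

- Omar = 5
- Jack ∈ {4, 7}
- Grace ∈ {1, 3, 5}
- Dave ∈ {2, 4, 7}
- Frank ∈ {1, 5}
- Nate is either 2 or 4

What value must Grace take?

Omar must be 5 (only option left). Strike 5 from Grace, Frank.
Frank has just one choice, so Frank = 1. So Grace can't be 1.
So Grace = 3.

3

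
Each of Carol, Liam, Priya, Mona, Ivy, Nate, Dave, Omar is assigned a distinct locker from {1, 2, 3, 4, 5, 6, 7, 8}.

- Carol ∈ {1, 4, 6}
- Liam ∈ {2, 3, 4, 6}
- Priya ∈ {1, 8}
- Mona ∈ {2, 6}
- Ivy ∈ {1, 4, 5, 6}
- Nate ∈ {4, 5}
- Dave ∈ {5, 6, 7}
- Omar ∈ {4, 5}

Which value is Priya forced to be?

8

The 8 variables together cover exactly {1, 2, 3, 4, 5, 6, 7, 8} — 8 values for 8 variables — and 3 appears only in Liam's list, so Liam = 3.
The 7 still-open variables draw from only 7 values {1, 2, 4, 5, 6, 7, 8}, so each is used; only Mona can be 2, hence Mona = 2.
The 6 still-open variables together cover exactly {1, 4, 5, 6, 7, 8} — 6 values for 6 variables — and 7 appears only in Dave's list, so Dave = 7.
The 5 still-open variables draw from only 5 values {1, 4, 5, 6, 8}, so each is used; only Priya can be 8, hence Priya = 8.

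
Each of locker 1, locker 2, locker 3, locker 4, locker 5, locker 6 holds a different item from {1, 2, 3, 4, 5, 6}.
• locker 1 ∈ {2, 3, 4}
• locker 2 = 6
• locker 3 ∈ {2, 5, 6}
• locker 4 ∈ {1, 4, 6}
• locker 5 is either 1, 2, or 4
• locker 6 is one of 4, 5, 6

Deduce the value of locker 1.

locker 2 must be 6 (only option left). Eliminate 6 elsewhere: locker 3, locker 4, locker 6.
The 5 still-open variables draw from only 5 values {1, 2, 3, 4, 5}, so each is used; only locker 1 can be 3, hence locker 1 = 3.

3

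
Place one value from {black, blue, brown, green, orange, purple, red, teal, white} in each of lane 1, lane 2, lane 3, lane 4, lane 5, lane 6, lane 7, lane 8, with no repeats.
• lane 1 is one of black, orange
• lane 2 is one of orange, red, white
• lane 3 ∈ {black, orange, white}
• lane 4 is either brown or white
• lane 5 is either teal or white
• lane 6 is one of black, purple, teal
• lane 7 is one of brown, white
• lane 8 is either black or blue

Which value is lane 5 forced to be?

The 8 variables draw from only 8 values {black, blue, brown, orange, purple, red, teal, white}, so each is used; only lane 8 can be blue, hence lane 8 = blue.
The 7 still-open variables draw from only 7 values {black, brown, orange, purple, red, teal, white}, so each is used; only lane 6 can be purple, hence lane 6 = purple.
Among the 6 still-open variables, red fits only lane 2 (and all 6 values in {black, brown, orange, red, teal, white} must be used), so lane 2 = red.
Among the 5 still-open variables, teal fits only lane 5 (and all 5 values in {black, brown, orange, teal, white} must be used), so lane 5 = teal.

teal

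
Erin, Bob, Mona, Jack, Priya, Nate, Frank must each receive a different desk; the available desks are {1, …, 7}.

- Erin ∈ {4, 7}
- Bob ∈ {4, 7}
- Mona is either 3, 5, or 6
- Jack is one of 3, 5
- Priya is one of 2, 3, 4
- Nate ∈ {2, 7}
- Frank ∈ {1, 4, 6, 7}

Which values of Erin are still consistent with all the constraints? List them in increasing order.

4, 7

The 7 variables together cover exactly {1, 2, 3, 4, 5, 6, 7} — 7 values for 7 variables — and 1 appears only in Frank's list, so Frank = 1.
Among the 6 still-open variables, 6 fits only Mona (and all 6 values in {2, 3, 4, 5, 6, 7} must be used), so Mona = 6.
Among the 5 still-open variables, 5 fits only Jack (and all 5 values in {2, 3, 4, 5, 7} must be used), so Jack = 5.
The 4 still-open variables draw from only 4 values {2, 3, 4, 7}, so each is used; only Priya can be 3, hence Priya = 3.
The 3 still-open variables draw from only 3 values {2, 4, 7}, so each is used; only Nate can be 2, hence Nate = 2.
No further eliminations apply; Erin can still be any of 4, 7.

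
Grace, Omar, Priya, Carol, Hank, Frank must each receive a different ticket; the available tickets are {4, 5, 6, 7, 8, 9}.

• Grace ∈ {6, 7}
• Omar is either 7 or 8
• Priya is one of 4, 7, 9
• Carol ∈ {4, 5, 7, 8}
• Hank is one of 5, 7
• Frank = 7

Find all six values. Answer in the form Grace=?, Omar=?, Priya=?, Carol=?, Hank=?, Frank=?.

Frank has just one choice, so Frank = 7. Eliminate 7 elsewhere: Grace, Omar, Priya, Carol, Hank.
Grace must be 6 (only option left).
Omar's domain is down to {8}, so Omar = 8. Remove 8 from Carol.
Hank has just one choice, so Hank = 5. Strike 5 from Carol.
Carol has just one choice, so Carol = 4. Remove 4 from Priya.
Priya has just one choice, so Priya = 9.

Grace=6, Omar=8, Priya=9, Carol=4, Hank=5, Frank=7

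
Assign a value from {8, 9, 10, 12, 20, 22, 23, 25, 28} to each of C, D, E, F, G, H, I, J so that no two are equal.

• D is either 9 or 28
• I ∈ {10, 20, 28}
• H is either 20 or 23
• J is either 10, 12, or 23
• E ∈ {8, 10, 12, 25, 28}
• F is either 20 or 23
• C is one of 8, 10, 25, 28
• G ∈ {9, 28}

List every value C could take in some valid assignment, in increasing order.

D and G between them cover only {9, 28} — a naked pair. Remove those values from C, E, I.
F and H share exactly the 2 values {20, 23}; by pigeonhole those values go to them, so strike 20, 23 from I, J.
I has just one choice, so I = 10. Eliminate 10 elsewhere: C, E, J.
J must be 12 (only option left). Eliminate 12 elsewhere: E.
No further eliminations apply; C can still be any of 8, 25.

8, 25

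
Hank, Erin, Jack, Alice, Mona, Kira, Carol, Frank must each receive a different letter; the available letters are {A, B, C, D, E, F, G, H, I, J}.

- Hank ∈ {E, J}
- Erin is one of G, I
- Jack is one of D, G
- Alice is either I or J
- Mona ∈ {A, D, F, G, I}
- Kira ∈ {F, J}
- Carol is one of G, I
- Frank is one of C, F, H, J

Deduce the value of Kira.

F

The 2 variables Erin and Carol are confined to {G, I}, which locks those values in; drop them from Jack, Alice, Mona.
Jack must be D (only option left). Remove D from Mona.
Alice's domain is down to {J}, so Alice = J. Strike J from Hank, Kira, Frank.
So Kira = F.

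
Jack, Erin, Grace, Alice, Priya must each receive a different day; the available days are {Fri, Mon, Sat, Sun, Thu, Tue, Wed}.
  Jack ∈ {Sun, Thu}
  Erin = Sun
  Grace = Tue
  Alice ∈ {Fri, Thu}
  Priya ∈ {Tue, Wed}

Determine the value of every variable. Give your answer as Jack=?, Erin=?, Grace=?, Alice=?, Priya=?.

Jack=Thu, Erin=Sun, Grace=Tue, Alice=Fri, Priya=Wed

Erin has just one choice, so Erin = Sun. So Jack can't be Sun.
That leaves Grace = Tue. Eliminate Tue elsewhere: Priya.
Priya must be Wed (only option left).
Jack must be Thu (only option left). Eliminate Thu elsewhere: Alice.
Alice has just one choice, so Alice = Fri.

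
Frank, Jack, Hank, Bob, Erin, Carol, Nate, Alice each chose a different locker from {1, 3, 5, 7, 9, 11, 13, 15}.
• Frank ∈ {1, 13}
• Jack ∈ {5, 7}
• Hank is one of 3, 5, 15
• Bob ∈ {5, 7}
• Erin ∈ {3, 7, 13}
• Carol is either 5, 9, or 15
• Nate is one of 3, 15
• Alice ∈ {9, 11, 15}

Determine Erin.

13

Among the 8 variables, 1 fits only Frank (and all 8 values in {1, 3, 5, 7, 9, 11, 13, 15} must be used), so Frank = 1.
The 7 still-open variables draw from only 7 values {3, 5, 7, 9, 11, 13, 15}, so each is used; only Alice can be 11, hence Alice = 11.
Among the 6 still-open variables, 9 fits only Carol (and all 6 values in {3, 5, 7, 9, 13, 15} must be used), so Carol = 9.
The 5 still-open variables draw from only 5 values {3, 5, 7, 13, 15}, so each is used; only Erin can be 13, hence Erin = 13.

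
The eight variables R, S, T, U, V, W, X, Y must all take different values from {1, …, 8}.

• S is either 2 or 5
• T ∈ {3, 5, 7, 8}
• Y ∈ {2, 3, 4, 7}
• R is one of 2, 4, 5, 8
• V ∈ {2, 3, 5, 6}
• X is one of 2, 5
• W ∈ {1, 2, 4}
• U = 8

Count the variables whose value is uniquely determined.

U's domain is down to {8}, so U = 8. Remove 8 from R, T.
The 7 still-open variables together cover exactly {1, 2, 3, 4, 5, 6, 7} — 7 values for 7 variables — and 1 appears only in W's list, so W = 1.
The 6 still-open variables together cover exactly {2, 3, 4, 5, 6, 7} — 6 values for 6 variables — and 6 appears only in V's list, so V = 6.
S and X between them cover only {2, 5} — a naked pair. Remove those values from R, T, Y.
R's domain is down to {4}, so R = 4. So Y can't be 4.
Determined: R=4, U=8, V=6, W=1. The other variables each still have more than one consistent value. That makes 4.

4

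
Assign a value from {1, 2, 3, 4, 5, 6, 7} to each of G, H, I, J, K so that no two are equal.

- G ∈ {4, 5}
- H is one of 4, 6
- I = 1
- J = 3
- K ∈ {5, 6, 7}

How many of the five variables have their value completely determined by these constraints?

I must be 1 (only option left).
That leaves J = 3.
Determined: I=1, J=3. The other variables each still have more than one consistent value. That makes 2.

2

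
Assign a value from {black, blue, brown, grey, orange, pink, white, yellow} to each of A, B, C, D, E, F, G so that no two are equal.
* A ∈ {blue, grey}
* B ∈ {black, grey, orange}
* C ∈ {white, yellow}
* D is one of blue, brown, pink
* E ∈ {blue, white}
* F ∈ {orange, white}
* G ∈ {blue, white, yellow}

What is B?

black

The 3 variables C, E, G are confined to {blue, white, yellow}, which locks those values in; drop them from A, D, F.
A must be grey (only option left). So B can't be grey.
F has just one choice, so F = orange. So B can't be orange.
So B = black.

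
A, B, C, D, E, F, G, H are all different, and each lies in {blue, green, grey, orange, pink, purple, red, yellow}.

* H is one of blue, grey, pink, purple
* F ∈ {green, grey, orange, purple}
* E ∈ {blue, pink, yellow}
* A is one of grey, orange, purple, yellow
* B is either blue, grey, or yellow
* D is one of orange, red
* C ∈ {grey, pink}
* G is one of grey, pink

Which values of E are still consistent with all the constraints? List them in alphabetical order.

blue, yellow

The 8 variables draw from only 8 values {blue, green, grey, orange, pink, purple, red, yellow}, so each is used; only F can be green, hence F = green.
The 7 still-open variables together cover exactly {blue, grey, orange, pink, purple, red, yellow} — 7 values for 7 variables — and red appears only in D's list, so D = red.
Among the 6 still-open variables, orange fits only A (and all 6 values in {blue, grey, orange, pink, purple, yellow} must be used), so A = orange.
Among the 5 still-open variables, purple fits only H (and all 5 values in {blue, grey, pink, purple, yellow} must be used), so H = purple.
C and G share exactly the 2 values {grey, pink}; by pigeonhole those values go to them, so strike grey, pink from B, E.
No further eliminations apply; E can still be any of blue, yellow.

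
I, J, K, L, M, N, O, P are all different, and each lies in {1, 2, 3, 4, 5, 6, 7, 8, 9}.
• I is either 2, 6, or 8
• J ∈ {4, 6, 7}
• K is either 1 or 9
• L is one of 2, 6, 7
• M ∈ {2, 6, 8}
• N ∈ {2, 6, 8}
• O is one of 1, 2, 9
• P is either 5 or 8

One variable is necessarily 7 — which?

Among the 8 variables, 4 fits only J (and all 8 values in {1, 2, 4, 5, 6, 7, 8, 9} must be used), so J = 4.
The 7 still-open variables draw from only 7 values {1, 2, 5, 6, 7, 8, 9}, so each is used; only P can be 5, hence P = 5.
Among the 6 still-open variables, 7 fits only L (and all 6 values in {1, 2, 6, 7, 8, 9} must be used), so L = 7.

L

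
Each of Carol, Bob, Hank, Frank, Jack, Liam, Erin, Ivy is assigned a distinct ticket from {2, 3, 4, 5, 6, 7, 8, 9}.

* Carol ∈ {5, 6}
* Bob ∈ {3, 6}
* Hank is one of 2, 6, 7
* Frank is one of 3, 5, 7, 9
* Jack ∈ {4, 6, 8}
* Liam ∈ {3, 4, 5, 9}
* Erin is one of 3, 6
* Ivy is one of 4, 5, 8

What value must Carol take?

5

Among the 8 variables, 2 fits only Hank (and all 8 values in {2, 3, 4, 5, 6, 7, 8, 9} must be used), so Hank = 2.
The 7 still-open variables together cover exactly {3, 4, 5, 6, 7, 8, 9} — 7 values for 7 variables — and 7 appears only in Frank's list, so Frank = 7.
The 6 still-open variables together cover exactly {3, 4, 5, 6, 8, 9} — 6 values for 6 variables — and 9 appears only in Liam's list, so Liam = 9.
Bob and Erin between them cover only {3, 6} — a naked pair. Remove those values from Carol, Jack.
So Carol = 5.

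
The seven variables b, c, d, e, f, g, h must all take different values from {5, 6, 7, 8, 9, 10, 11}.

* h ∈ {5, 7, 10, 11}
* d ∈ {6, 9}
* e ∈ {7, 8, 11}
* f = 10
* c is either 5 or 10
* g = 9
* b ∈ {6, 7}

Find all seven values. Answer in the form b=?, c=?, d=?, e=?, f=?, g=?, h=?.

f's domain is down to {10}, so f = 10. Strike 10 from c, h.
That leaves g = 9. Remove 9 from d.
c has just one choice, so c = 5. Eliminate 5 elsewhere: h.
d has just one choice, so d = 6. Strike 6 from b.
b must be 7 (only option left). Strike 7 from e, h.
h has just one choice, so h = 11. Eliminate 11 elsewhere: e.
e has just one choice, so e = 8.

b=7, c=5, d=6, e=8, f=10, g=9, h=11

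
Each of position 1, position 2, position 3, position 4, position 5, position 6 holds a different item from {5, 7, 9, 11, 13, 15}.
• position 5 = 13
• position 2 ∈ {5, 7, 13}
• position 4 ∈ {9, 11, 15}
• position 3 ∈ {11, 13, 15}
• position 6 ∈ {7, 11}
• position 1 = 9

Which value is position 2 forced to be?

5

position 1 must be 9 (only option left). Eliminate 9 elsewhere: position 4.
position 5 has just one choice, so position 5 = 13. So position 2, position 3 can't be 13.
The 4 still-open variables draw from only 4 values {5, 7, 11, 15}, so each is used; only position 2 can be 5, hence position 2 = 5.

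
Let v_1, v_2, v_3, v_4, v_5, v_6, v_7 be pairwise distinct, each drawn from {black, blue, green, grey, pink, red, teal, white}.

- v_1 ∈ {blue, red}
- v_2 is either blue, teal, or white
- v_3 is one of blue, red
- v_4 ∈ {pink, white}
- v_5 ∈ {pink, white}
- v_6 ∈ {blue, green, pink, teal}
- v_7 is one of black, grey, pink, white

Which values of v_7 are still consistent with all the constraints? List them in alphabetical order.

v_1 and v_3 share exactly the 2 values {blue, red}; by pigeonhole those values go to them, so strike blue, red from v_2, v_6.
v_4 and v_5 share exactly the 2 values {pink, white}; by pigeonhole those values go to them, so strike pink, white from v_2, v_6, v_7.
That leaves v_2 = teal. Eliminate teal elsewhere: v_6.
That leaves v_6 = green.
No further eliminations apply; v_7 can still be any of black, grey.

black, grey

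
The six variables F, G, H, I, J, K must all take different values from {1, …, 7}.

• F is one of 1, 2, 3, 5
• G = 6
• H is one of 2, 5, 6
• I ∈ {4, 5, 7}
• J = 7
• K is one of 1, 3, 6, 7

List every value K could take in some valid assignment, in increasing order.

1, 3

G's domain is down to {6}, so G = 6. So H, K can't be 6.
J's domain is down to {7}, so J = 7. Remove 7 from I, K.
No further eliminations apply; K can still be any of 1, 3.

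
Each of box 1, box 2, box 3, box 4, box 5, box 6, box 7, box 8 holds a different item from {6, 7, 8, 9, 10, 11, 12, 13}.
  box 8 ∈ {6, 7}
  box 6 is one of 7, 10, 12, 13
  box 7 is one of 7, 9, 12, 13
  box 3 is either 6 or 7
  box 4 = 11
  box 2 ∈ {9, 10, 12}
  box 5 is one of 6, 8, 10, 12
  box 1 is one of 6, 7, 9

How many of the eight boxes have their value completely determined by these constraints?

3

box 4 has just one choice, so box 4 = 11.
The 7 still-open variables draw from only 7 values {6, 7, 8, 9, 10, 12, 13}, so each is used; only box 5 can be 8, hence box 5 = 8.
The 2 variables box 3 and box 8 are confined to {6, 7}, which locks those values in; drop them from box 1, box 6, box 7.
box 1 has just one choice, so box 1 = 9. Remove 9 from box 2, box 7.
Determined: box 1=9, box 4=11, box 5=8. The other boxes each still have more than one consistent value. That makes 3.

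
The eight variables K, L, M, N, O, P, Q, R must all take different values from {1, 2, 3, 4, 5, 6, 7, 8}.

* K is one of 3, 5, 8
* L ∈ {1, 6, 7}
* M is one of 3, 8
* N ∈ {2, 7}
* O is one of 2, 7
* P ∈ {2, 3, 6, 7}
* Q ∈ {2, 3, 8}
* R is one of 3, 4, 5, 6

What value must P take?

Among the 8 variables, 1 fits only L (and all 8 values in {1, 2, 3, 4, 5, 6, 7, 8} must be used), so L = 1.
The 7 still-open variables draw from only 7 values {2, 3, 4, 5, 6, 7, 8}, so each is used; only R can be 4, hence R = 4.
Among the 6 still-open variables, 5 fits only K (and all 6 values in {2, 3, 5, 6, 7, 8} must be used), so K = 5.
The 5 still-open variables draw from only 5 values {2, 3, 6, 7, 8}, so each is used; only P can be 6, hence P = 6.

6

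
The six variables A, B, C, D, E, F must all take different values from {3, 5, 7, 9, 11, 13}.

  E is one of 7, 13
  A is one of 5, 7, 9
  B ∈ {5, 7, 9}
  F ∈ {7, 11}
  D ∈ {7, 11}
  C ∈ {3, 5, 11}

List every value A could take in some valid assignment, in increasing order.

Among the 6 variables, 3 fits only C (and all 6 values in {3, 5, 7, 9, 11, 13} must be used), so C = 3.
Among the 5 still-open variables, 13 fits only E (and all 5 values in {5, 7, 9, 11, 13} must be used), so E = 13.
D and F between them cover only {7, 11} — a naked pair. Remove those values from A, B.
No further eliminations apply; A can still be any of 5, 9.

5, 9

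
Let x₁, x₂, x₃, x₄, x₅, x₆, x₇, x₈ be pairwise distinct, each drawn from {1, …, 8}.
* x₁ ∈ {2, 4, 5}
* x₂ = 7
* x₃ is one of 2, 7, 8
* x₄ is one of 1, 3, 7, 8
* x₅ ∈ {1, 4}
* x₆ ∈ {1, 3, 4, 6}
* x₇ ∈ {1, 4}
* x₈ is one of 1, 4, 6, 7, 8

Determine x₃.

x₂ must be 7 (only option left). Remove 7 from x₃, x₄, x₈.
The 7 still-open variables together cover exactly {1, 2, 3, 4, 5, 6, 8} — 7 values for 7 variables — and 5 appears only in x₁'s list, so x₁ = 5.
The 6 still-open variables together cover exactly {1, 2, 3, 4, 6, 8} — 6 values for 6 variables — and 2 appears only in x₃'s list, so x₃ = 2.

2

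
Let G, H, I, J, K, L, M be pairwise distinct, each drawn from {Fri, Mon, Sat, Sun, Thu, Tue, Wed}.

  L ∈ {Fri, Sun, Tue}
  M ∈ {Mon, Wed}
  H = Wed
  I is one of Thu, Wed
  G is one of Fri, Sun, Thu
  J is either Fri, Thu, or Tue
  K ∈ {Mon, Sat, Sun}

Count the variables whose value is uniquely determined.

H must be Wed (only option left). So I, M can't be Wed.
I must be Thu (only option left). Strike Thu from G, J.
That leaves M = Mon. Strike Mon from K.
Among the 4 still-open variables, Sat fits only K (and all 4 values in {Fri, Sat, Sun, Tue} must be used), so K = Sat.
Determined: H=Wed, I=Thu, K=Sat, M=Mon. The other variables each still have more than one consistent value. That makes 4.

4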